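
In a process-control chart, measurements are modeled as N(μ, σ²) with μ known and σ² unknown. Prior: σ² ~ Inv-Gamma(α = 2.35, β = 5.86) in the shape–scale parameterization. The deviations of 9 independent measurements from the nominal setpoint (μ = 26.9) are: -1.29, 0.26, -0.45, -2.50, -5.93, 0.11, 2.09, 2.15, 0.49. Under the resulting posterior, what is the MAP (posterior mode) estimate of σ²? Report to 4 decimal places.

4.0963

With known mean μ and an Inverse-Gamma(α, β) prior on σ², the Normal likelihood is conjugate: posterior is Inv-Gamma(α + n/2, β + Σ(xᵢ−μ)²/2).
Σ(xᵢ−μ)² = (-1.29)² + (0.26)² + (-0.45)² + (-2.50)² + (-5.93)² + (0.11)² + (2.09)² + (2.15)² + (0.49)² = 52.5919.
Posterior: Inv-Gamma(2.35 + 9/2, 5.86 + 52.5919/2) = Inv-Gamma(6.85, 32.15595).
Mode = β/(α+1) = 32.15595/7.85 = 4.0963.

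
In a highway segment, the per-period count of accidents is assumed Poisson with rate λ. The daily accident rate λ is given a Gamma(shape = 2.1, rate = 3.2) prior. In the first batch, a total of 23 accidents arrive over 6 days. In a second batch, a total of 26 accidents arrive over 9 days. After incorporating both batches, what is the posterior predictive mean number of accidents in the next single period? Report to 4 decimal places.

2.8077

With a Gamma(shape α, rate β) prior, the Poisson likelihood is conjugate: the posterior is Gamma(α + ΣXᵢ, β + n).
After batch 1: Gamma(α+S, β+n) = Gamma(2.1+23, 3.2+6) = Gamma(25.1, 9.2).
After batch 2: Gamma(α+S, β+n) = Gamma(25.1+26, 9.2+9) = Gamma(51.1, 18.2).
The predictive distribution for one future period is NegBinom with mean α/β = 2.8077.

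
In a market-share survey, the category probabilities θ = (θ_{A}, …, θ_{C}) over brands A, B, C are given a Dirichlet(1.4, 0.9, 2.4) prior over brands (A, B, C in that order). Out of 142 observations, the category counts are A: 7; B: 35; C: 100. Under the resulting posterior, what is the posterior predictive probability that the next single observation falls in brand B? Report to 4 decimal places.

0.2447

The Dirichlet prior is conjugate to the Multinomial likelihood: each posterior αⱼ = prior αⱼ + observed count nⱼ.
Posterior concentration: (8.4, 35.9, 102.4), total = 146.7.
P(next = B | data) = α_{B}/Σα = 0.2447.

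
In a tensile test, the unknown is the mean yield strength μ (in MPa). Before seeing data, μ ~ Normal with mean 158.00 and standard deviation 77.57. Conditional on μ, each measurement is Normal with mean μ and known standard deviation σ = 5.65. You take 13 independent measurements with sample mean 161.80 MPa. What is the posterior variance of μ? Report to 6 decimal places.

2.454575

For Normal data with known variance σ², a Normal(μ₀, σ₀²) prior on μ is conjugate. Posterior precision = 1/σ₀² + n/σ²; posterior mean is the precision-weighted average of μ₀ and x̄.
σ₀² = 77.57² = 6017.1049, σ² = 5.65² = 31.9225; σ² + n·σ₀² = 31.9225 + 13·6017.1049 = 78254.2862.
Posterior precision = 1/σ₀² + n/σ² = 1/6017.1049 + 13/31.9225 = (σ² + n·σ₀²)/(σ₀²σ²) = 78254.2862/(6017.1049·31.9225); posterior variance σₙ² = σ₀²σ²/(σ² + n·σ₀²) = 6017.1049·31.9225/78254.2862 = 2.454575.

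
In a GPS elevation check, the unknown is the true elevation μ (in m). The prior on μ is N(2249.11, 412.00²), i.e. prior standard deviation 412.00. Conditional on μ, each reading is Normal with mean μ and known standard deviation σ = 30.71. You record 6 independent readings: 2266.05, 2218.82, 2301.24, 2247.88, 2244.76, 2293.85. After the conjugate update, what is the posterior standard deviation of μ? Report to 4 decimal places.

12.5315

For Normal data with known variance σ², a Normal(μ₀, σ₀²) prior on μ is conjugate. Posterior precision = 1/σ₀² + n/σ²; posterior mean is the precision-weighted average of μ₀ and x̄.
σ₀² = 412.00² = 169744, σ² = 30.71² = 943.1041; σ² + n·σ₀² = 943.1041 + 6·169744 = 1019407.1041.
Posterior precision = 1/σ₀² + n/σ² = 1/169744 + 6/943.1041 = (σ² + n·σ₀²)/(σ₀²σ²) = 1019407.1041/(169744·943.1041); posterior variance σₙ² = σ₀²σ²/(σ² + n·σ₀²) = 169744·943.1041/1019407.1041 = 157.038598.
Posterior SD = √σₙ² = √(169744·943.1041/1019407.1041) = 12.5315.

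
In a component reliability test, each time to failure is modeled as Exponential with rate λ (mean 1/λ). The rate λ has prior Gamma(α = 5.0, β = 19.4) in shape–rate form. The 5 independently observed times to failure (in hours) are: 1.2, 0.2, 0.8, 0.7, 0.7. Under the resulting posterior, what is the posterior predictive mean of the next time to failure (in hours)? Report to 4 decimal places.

2.5556

With a Gamma(shape α, rate β) prior on the exponential rate λ, the posterior after n observations with total T = Σxᵢ is Gamma(α+n, β+T).
Sum of observations T = 3.6 hours; n = 5.
Posterior: Gamma(5.0+5, 19.4+3.6) = Gamma(10.0, 23.0).
The predictive distribution for the next observation is Lomax; its mean is β/(α−1) = 23.0/9.0 = 2.5556.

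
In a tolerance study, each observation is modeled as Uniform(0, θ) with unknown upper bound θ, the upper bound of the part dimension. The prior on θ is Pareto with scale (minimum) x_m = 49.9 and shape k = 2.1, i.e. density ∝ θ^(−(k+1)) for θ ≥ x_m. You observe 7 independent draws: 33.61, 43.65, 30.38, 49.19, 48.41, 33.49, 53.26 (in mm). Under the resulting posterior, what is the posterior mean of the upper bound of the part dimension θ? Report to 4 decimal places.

59.8353

A Pareto(scale x_m, shape k) prior on the upper bound θ of Uniform(0, θ) is conjugate: posterior is Pareto(max(x_m, max xᵢ), k + n).
Sample maximum = 53.26; prior scale x_m = 49.9 → posterior scale = max = 53.26.
Posterior shape = 2.1 + 7 = 9.1.
E[θ|data] = k·x_m/(k−1) = 9.1·53.26/8.1 = 59.8353.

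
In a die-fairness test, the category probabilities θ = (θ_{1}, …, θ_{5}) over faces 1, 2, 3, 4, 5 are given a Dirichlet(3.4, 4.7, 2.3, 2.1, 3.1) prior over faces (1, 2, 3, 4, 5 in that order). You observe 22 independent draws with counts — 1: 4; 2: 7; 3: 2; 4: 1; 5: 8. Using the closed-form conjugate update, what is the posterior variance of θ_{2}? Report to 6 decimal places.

0.005553

The Dirichlet prior is conjugate to the Multinomial likelihood: each posterior αⱼ = prior αⱼ + observed count nⱼ.
Posterior concentration: (7.4, 11.7, 4.3, 3.1, 11.1), total = 37.6.
Var[θ_j] = α_j(Σα−α_j)/((Σα)²(Σα+1)) = 11.7·25.9/(37.6²·38.6) = 0.005553.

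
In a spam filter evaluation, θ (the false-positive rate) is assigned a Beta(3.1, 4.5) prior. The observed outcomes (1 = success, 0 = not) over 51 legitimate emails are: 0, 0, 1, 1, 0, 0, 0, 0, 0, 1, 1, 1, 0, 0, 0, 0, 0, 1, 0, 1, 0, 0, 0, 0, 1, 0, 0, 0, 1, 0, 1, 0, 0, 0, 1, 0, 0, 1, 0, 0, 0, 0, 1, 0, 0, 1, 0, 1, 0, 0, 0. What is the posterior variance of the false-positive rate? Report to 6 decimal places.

The Beta prior is conjugate to a Binomial/Bernoulli likelihood; the update adds successes to α and failures to β.
Posterior: Beta(α+k, β+n−k) = Beta(3.1+15, 4.5+36) = Beta(18.1, 40.5).
Var = αβ/((α+β)²(α+β+1)) = 18.1·40.5/(58.6²·59.6) = 0.003582.

0.003582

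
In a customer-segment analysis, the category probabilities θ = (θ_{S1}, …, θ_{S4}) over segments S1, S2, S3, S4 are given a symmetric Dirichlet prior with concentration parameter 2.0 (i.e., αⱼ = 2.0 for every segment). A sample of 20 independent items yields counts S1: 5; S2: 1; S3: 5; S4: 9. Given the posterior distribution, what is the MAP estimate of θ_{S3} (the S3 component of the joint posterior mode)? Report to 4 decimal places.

0.2500

The Dirichlet prior is conjugate to the Multinomial likelihood: each posterior αⱼ = prior αⱼ + observed count nⱼ.
Posterior concentration: (7.0, 3.0, 7.0, 11.0), total = 28.0.
Joint mode component: (α_{S3}−1)/(Σα−K) = 6.0/24.0 = 0.2500.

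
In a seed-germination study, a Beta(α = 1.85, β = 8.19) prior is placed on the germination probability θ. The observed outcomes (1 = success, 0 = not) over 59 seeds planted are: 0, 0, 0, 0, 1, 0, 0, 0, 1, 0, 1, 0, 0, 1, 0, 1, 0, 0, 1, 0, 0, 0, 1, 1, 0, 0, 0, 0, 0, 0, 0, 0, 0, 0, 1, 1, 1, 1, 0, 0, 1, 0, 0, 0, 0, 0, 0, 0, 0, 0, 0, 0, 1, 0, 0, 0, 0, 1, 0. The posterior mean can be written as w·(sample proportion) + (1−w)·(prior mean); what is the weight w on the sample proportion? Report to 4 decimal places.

0.8546

The Beta prior is conjugate to a Binomial/Bernoulli likelihood; the update adds successes to α and failures to β.
Posterior mean = (α₀+k)/(α₀+β₀+n) = [n/(α₀+β₀+n)]·(k/n) + [(α₀+β₀)/(α₀+β₀+n)]·α₀/(α₀+β₀), so only n and the prior enter the weight.
The weight on the data is w = n/(α₀+β₀+n) = 59/(1.85+8.19+59) = 59/69.04 = 0.8546.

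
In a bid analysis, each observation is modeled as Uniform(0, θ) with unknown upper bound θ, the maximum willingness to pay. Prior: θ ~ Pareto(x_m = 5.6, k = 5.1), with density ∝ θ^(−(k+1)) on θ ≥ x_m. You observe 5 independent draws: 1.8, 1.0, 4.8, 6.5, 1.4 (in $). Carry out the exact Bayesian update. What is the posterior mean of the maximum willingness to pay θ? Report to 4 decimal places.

A Pareto(scale x_m, shape k) prior on the upper bound θ of Uniform(0, θ) is conjugate: posterior is Pareto(max(x_m, max xᵢ), k + n).
Sample maximum = 6.5; prior scale x_m = 5.6 → posterior scale = max = 6.5.
Posterior shape = 5.1 + 5 = 10.1.
E[θ|data] = k·x_m/(k−1) = 10.1·6.5/9.1 = 7.2143.

7.2143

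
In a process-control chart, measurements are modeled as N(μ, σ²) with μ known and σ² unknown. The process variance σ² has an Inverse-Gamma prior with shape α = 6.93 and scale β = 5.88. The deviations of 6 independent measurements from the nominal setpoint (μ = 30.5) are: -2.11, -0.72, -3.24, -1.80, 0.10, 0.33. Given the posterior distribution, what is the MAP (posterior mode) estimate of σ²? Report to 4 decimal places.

1.3992

With known mean μ and an Inverse-Gamma(α, β) prior on σ², the Normal likelihood is conjugate: posterior is Inv-Gamma(α + n/2, β + Σ(xᵢ−μ)²/2).
Σ(xᵢ−μ)² = (-2.11)² + (-0.72)² + (-3.24)² + (-1.80)² + (0.10)² + (0.33)² = 18.8270.
Posterior: Inv-Gamma(6.93 + 6/2, 5.88 + 18.8270/2) = Inv-Gamma(9.93, 15.29350).
Mode = β/(α+1) = 15.29350/10.93 = 1.3992.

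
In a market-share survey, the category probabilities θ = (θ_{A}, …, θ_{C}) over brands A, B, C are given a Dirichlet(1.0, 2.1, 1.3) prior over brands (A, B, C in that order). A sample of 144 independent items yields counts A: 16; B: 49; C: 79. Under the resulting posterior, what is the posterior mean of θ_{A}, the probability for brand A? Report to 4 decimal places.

The Dirichlet prior is conjugate to the Multinomial likelihood: each posterior αⱼ = prior αⱼ + observed count nⱼ.
Posterior concentration: (17.0, 51.1, 80.3), total = 148.4.
E[θ_{A}|data] = α_{A}/Σα = 17.0/148.4 = 0.1146.

0.1146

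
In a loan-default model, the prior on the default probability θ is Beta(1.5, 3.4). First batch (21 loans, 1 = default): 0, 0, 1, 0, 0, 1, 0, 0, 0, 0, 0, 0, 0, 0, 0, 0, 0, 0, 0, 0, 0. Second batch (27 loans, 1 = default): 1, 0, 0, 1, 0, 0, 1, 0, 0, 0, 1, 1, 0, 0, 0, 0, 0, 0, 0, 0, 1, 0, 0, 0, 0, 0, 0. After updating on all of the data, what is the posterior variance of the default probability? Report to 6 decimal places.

The Beta prior is conjugate to a Binomial/Bernoulli likelihood; the update adds successes to α and failures to β.
After batch 1: Beta(1.5+2, 3.4+19) = Beta(3.5, 22.4).
After batch 2: Beta(3.5+6, 22.4+21) = Beta(9.5, 43.4).
Var = αβ/((α+β)²(α+β+1)) = 9.5·43.4/(52.9²·53.9) = 0.002733.

0.002733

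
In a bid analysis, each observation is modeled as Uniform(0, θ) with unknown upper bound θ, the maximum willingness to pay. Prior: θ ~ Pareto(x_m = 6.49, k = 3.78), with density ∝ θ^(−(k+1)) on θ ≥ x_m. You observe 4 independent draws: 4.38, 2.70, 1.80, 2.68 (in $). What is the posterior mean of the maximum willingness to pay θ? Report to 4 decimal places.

A Pareto(scale x_m, shape k) prior on the upper bound θ of Uniform(0, θ) is conjugate: posterior is Pareto(max(x_m, max xᵢ), k + n).
Sample maximum = 4.38; prior scale x_m = 6.49 → posterior scale = max = 6.49.
Posterior shape = 3.78 + 4 = 7.78.
E[θ|data] = k·x_m/(k−1) = 7.78·6.49/6.78 = 7.4472.

7.4472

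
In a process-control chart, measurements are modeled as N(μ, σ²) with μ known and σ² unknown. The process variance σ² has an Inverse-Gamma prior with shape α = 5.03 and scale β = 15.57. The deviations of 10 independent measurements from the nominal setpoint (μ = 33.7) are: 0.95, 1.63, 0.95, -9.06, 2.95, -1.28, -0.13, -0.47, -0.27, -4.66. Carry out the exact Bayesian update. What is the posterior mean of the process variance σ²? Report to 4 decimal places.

With known mean μ and an Inverse-Gamma(α, β) prior on σ², the Normal likelihood is conjugate: posterior is Inv-Gamma(α + n/2, β + Σ(xᵢ−μ)²/2).
Σ(xᵢ−μ)² = (0.95)² + (1.63)² + (0.95)² + (-9.06)² + (2.95)² + (-1.28)² + (-0.13)² + (-0.47)² + (-0.27)² + (-4.66)² = 118.9127.
Posterior: Inv-Gamma(5.03 + 10/2, 15.57 + 118.9127/2) = Inv-Gamma(10.03, 75.02635).
E[σ²|data] = β/(α−1) = 75.02635/9.03 = 8.3086.

8.3086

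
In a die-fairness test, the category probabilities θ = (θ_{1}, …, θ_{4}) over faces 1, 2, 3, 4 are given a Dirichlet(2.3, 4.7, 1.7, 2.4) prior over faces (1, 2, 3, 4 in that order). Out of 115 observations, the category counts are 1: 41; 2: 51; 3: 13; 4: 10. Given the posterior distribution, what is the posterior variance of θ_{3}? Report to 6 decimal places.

The Dirichlet prior is conjugate to the Multinomial likelihood: each posterior αⱼ = prior αⱼ + observed count nⱼ.
Posterior concentration: (43.3, 55.7, 14.7, 12.4), total = 126.1.
Var[θ_j] = α_j(Σα−α_j)/((Σα)²(Σα+1)) = 14.7·111.4/(126.1²·127.1) = 0.000810.

0.000810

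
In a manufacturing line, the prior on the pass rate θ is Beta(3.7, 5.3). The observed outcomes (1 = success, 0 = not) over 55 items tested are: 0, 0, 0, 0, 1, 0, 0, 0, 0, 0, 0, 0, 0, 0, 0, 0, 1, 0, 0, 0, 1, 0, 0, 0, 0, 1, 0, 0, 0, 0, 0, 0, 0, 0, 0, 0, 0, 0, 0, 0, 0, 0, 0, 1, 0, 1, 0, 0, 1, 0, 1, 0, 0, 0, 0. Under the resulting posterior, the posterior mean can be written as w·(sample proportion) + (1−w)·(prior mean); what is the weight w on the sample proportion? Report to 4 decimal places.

The Beta prior is conjugate to a Binomial/Bernoulli likelihood; the update adds successes to α and failures to β.
Posterior mean = (α₀+k)/(α₀+β₀+n) = [n/(α₀+β₀+n)]·(k/n) + [(α₀+β₀)/(α₀+β₀+n)]·α₀/(α₀+β₀), so only n and the prior enter the weight.
The weight on the data is w = n/(α₀+β₀+n) = 55/(3.7+5.3+55) = 55/64.0 = 0.8594.

0.8594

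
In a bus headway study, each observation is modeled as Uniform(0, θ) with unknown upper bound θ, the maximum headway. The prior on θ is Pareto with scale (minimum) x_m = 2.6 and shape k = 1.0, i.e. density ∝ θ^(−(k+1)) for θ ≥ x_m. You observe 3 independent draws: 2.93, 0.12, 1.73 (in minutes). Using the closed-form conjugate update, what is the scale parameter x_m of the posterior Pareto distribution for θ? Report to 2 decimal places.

2.93

A Pareto(scale x_m, shape k) prior on the upper bound θ of Uniform(0, θ) is conjugate: posterior is Pareto(max(x_m, max xᵢ), k + n).
Sample maximum = 2.93; prior scale x_m = 2.6 → posterior scale = max = 2.93.
Posterior shape = 1.0 + 3 = 4.0.
Posterior scale x_m = 2.93.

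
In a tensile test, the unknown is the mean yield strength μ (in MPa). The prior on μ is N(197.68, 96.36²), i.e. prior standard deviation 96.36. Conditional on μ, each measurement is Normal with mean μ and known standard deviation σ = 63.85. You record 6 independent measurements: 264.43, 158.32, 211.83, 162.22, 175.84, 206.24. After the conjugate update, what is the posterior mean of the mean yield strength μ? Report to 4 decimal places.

196.5618

For Normal data with known variance σ², a Normal(μ₀, σ₀²) prior on μ is conjugate. Posterior precision = 1/σ₀² + n/σ²; posterior mean is the precision-weighted average of μ₀ and x̄.
Σxᵢ = 264.43 + 158.32 + 211.83 + 162.22 + 175.84 + 206.24 = 1178.88, so n·x̄ = 1178.88.
σ₀² = 96.36² = 9285.2496, σ² = 63.85² = 4076.8225; σ² + n·σ₀² = 4076.8225 + 6·9285.2496 = 59788.3201.
Posterior mean = (μ₀/σ₀² + n·x̄/σ²)/(1/σ₀² + n/σ²) = (σ²·μ₀ + σ₀²·n·x̄)/(σ² + n·σ₀²) = (4076.8225·197.68 + 9285.2496·1178.88)/59788.3201 = 11752101.320248/59788.3201 = 196.5618.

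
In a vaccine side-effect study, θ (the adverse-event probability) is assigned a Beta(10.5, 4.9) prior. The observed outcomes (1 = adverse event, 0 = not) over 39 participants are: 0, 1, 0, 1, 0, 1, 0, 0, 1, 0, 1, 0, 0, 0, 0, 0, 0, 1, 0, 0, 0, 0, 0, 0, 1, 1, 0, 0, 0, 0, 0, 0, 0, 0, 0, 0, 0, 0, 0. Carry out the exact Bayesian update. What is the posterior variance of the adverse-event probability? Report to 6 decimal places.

The Beta prior is conjugate to a Binomial/Bernoulli likelihood; the update adds successes to α and failures to β.
Posterior: Beta(α+k, β+n−k) = Beta(10.5+8, 4.9+31) = Beta(18.5, 35.9).
Var = αβ/((α+β)²(α+β+1)) = 18.5·35.9/(54.4²·55.4) = 0.004051.

0.004051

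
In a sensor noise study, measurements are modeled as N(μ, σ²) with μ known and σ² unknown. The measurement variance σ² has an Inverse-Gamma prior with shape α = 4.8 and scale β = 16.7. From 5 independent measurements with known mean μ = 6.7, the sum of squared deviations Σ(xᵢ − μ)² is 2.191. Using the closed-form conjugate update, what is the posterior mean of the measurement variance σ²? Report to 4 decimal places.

With known mean μ and an Inverse-Gamma(α, β) prior on σ², the Normal likelihood is conjugate: posterior is Inv-Gamma(α + n/2, β + Σ(xᵢ−μ)²/2).
Posterior: Inv-Gamma(4.8 + 5/2, 16.7 + 2.191/2) = Inv-Gamma(7.30, 17.7955).
E[σ²|data] = β/(α−1) = 17.7955/6.30 = 2.8247.

2.8247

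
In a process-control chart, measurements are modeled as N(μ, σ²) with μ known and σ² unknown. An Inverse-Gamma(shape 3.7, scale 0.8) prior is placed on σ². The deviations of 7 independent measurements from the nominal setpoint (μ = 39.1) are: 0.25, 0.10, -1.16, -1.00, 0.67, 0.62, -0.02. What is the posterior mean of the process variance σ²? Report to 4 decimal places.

With known mean μ and an Inverse-Gamma(α, β) prior on σ², the Normal likelihood is conjugate: posterior is Inv-Gamma(α + n/2, β + Σ(xᵢ−μ)²/2).
Σ(xᵢ−μ)² = (0.25)² + (0.10)² + (-1.16)² + (-1.00)² + (0.67)² + (0.62)² + (-0.02)² = 3.2518.
Posterior: Inv-Gamma(3.7 + 7/2, 0.8 + 3.2518/2) = Inv-Gamma(7.20, 2.42590).
E[σ²|data] = β/(α−1) = 2.42590/6.20 = 0.3913.

0.3913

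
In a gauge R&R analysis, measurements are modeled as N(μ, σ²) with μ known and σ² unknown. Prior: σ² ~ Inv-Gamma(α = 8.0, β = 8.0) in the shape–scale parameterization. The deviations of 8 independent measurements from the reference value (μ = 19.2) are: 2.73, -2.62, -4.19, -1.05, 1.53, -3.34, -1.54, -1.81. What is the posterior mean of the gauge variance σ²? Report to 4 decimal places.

3.0964

With known mean μ and an Inverse-Gamma(α, β) prior on σ², the Normal likelihood is conjugate: posterior is Inv-Gamma(α + n/2, β + Σ(xᵢ−μ)²/2).
Σ(xᵢ−μ)² = (2.73)² + (-2.62)² + (-4.19)² + (-1.05)² + (1.53)² + (-3.34)² + (-1.54)² + (-1.81)² = 52.1201.
Posterior: Inv-Gamma(8.0 + 8/2, 8.0 + 52.1201/2) = Inv-Gamma(12.00, 34.06005).
E[σ²|data] = β/(α−1) = 34.06005/11.00 = 3.0964.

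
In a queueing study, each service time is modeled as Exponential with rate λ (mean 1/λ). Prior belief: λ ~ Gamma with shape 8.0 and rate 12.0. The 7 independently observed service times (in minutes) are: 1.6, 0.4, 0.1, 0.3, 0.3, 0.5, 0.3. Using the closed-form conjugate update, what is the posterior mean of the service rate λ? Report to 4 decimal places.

With a Gamma(shape α, rate β) prior on the exponential rate λ, the posterior after n observations with total T = Σxᵢ is Gamma(α+n, β+T).
Sum of observations T = 3.5 minutes; n = 7.
Posterior: Gamma(8.0+7, 12.0+3.5) = Gamma(15.0, 15.5).
Posterior mean of λ = α/β = 15.0/15.5 = 0.9677.

0.9677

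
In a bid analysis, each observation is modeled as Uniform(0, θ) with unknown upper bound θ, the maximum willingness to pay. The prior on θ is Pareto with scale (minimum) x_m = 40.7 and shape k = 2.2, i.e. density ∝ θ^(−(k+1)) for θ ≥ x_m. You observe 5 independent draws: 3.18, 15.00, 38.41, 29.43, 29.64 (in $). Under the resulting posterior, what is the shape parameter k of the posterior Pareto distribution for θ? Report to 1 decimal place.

7.2

A Pareto(scale x_m, shape k) prior on the upper bound θ of Uniform(0, θ) is conjugate: posterior is Pareto(max(x_m, max xᵢ), k + n).
Sample maximum = 38.41; prior scale x_m = 40.7 → posterior scale = max = 40.70.
Posterior shape = 2.2 + 5 = 7.2.
Posterior shape k = 7.2.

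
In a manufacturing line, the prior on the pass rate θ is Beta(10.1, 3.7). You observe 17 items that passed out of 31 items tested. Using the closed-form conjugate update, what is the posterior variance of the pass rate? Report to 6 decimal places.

0.005218

The Beta prior is conjugate to a Binomial/Bernoulli likelihood; the update adds successes to α and failures to β.
Posterior: Beta(α+k, β+n−k) = Beta(10.1+17, 3.7+14) = Beta(27.1, 17.7).
Var = αβ/((α+β)²(α+β+1)) = 27.1·17.7/(44.8²·45.8) = 0.005218.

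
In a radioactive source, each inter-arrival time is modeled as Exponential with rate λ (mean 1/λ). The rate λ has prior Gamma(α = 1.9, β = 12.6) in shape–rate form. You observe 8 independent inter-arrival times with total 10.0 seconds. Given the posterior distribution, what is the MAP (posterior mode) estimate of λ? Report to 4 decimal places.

0.3938

With a Gamma(shape α, rate β) prior on the exponential rate λ, the posterior after n observations with total T = Σxᵢ is Gamma(α+n, β+T).
Posterior: Gamma(1.9+8, 12.6+10.0) = Gamma(9.9, 22.6).
Mode = (α−1)/β = 0.3938.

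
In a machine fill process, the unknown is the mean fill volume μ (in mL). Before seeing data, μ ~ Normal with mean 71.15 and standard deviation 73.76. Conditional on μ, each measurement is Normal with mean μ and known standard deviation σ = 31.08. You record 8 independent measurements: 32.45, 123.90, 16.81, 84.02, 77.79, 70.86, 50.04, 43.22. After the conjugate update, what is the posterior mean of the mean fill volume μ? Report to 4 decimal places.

For Normal data with known variance σ², a Normal(μ₀, σ₀²) prior on μ is conjugate. Posterior precision = 1/σ₀² + n/σ²; posterior mean is the precision-weighted average of μ₀ and x̄.
Σxᵢ = 32.45 + 123.90 + 16.81 + 84.02 + 77.79 + 70.86 + 50.04 + 43.22 = 499.09, so n·x̄ = 499.09.
σ₀² = 73.76² = 5440.5376, σ² = 31.08² = 965.9664; σ² + n·σ₀² = 965.9664 + 8·5440.5376 = 44490.2672.
Posterior mean = (μ₀/σ₀² + n·x̄/σ²)/(1/σ₀² + n/σ²) = (σ²·μ₀ + σ₀²·n·x̄)/(σ² + n·σ₀²) = (965.9664·71.15 + 5440.5376·499.09)/44490.2672 = 2784046.420144/44490.2672 = 62.5765.

62.5765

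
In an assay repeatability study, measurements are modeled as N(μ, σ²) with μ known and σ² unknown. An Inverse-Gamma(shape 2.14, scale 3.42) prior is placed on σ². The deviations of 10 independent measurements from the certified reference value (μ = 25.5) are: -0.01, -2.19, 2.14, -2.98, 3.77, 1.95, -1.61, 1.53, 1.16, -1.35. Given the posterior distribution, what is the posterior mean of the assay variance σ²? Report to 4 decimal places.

With known mean μ and an Inverse-Gamma(α, β) prior on σ², the Normal likelihood is conjugate: posterior is Inv-Gamma(α + n/2, β + Σ(xᵢ−μ)²/2).
Σ(xᵢ−μ)² = (-0.01)² + (-2.19)² + (2.14)² + (-2.98)² + (3.77)² + (1.95)² + (-1.61)² + (1.53)² + (1.16)² + (-1.35)² = 44.3727.
Posterior: Inv-Gamma(2.14 + 10/2, 3.42 + 44.3727/2) = Inv-Gamma(7.14, 25.60635).
E[σ²|data] = β/(α−1) = 25.60635/6.14 = 4.1704.

4.1704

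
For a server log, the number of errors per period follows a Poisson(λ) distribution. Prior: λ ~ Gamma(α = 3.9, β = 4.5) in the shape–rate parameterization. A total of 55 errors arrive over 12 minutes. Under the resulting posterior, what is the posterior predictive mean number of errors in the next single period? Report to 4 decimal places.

3.5697

With a Gamma(shape α, rate β) prior, the Poisson likelihood is conjugate: the posterior is Gamma(α + ΣXᵢ, β + n).
Posterior: Gamma(α+S, β+n) = Gamma(3.9+55, 4.5+12) = Gamma(58.9, 16.5).
The predictive distribution for one future period is NegBinom with mean α/β = 3.5697.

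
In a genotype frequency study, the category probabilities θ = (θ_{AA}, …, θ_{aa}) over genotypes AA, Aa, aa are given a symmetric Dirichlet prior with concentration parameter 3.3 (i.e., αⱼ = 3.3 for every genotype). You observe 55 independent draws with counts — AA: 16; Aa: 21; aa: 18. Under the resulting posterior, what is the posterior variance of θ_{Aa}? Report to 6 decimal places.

The Dirichlet prior is conjugate to the Multinomial likelihood: each posterior αⱼ = prior αⱼ + observed count nⱼ.
Posterior concentration: (19.3, 24.3, 21.3), total = 64.9.
Var[θ_j] = α_j(Σα−α_j)/((Σα)²(Σα+1)) = 24.3·40.6/(64.9²·65.9) = 0.003554.

0.003554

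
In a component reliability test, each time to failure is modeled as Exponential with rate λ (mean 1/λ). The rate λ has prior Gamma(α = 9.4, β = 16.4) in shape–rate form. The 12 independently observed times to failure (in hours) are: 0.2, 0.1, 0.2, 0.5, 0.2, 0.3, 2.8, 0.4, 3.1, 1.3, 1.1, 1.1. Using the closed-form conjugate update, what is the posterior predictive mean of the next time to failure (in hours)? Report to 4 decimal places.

With a Gamma(shape α, rate β) prior on the exponential rate λ, the posterior after n observations with total T = Σxᵢ is Gamma(α+n, β+T).
Sum of observations T = 11.3 hours; n = 12.
Posterior: Gamma(9.4+12, 16.4+11.3) = Gamma(21.4, 27.7).
The predictive distribution for the next observation is Lomax; its mean is β/(α−1) = 27.7/20.4 = 1.3578.

1.3578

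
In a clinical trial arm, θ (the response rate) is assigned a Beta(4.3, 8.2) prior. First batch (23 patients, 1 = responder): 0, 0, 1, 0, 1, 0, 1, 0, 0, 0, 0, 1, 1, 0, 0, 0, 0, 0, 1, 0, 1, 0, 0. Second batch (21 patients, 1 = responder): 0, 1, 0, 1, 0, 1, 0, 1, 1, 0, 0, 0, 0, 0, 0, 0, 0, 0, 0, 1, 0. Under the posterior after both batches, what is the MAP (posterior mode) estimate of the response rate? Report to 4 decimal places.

0.2991

The Beta prior is conjugate to a Binomial/Bernoulli likelihood; the update adds successes to α and failures to β.
After batch 1: Beta(4.3+7, 8.2+16) = Beta(11.3, 24.2).
After batch 2: Beta(11.3+6, 24.2+15) = Beta(17.3, 39.2).
Mode of Beta(a,b) for a,b>1 is (a−1)/(a+b−2) = 16.3/54.5 = 0.2991.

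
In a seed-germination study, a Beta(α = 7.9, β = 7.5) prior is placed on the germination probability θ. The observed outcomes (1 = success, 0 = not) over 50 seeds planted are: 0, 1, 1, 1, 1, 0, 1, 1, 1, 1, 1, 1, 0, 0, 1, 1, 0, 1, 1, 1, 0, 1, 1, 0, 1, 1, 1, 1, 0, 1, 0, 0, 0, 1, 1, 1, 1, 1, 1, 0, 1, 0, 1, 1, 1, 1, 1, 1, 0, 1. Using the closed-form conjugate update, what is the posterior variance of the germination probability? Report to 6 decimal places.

The Beta prior is conjugate to a Binomial/Bernoulli likelihood; the update adds successes to α and failures to β.
Posterior: Beta(α+k, β+n−k) = Beta(7.9+36, 7.5+14) = Beta(43.9, 21.5).
Var = αβ/((α+β)²(α+β+1)) = 43.9·21.5/(65.4²·66.4) = 0.003323.

0.003323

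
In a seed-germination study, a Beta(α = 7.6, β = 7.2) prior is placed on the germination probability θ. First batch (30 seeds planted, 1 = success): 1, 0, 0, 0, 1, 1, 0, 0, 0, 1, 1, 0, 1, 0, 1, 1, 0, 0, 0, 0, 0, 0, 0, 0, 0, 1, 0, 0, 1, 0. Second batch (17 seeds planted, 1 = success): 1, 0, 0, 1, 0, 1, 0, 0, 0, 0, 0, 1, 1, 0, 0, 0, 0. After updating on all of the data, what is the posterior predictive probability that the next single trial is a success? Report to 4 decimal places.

The Beta prior is conjugate to a Binomial/Bernoulli likelihood; the update adds successes to α and failures to β.
After batch 1: Beta(7.6+10, 7.2+20) = Beta(17.6, 27.2).
After batch 2: Beta(17.6+5, 27.2+12) = Beta(22.6, 39.2).
For a single future Bernoulli trial, P(success | data) = α/(α+β) = 0.3657.

0.3657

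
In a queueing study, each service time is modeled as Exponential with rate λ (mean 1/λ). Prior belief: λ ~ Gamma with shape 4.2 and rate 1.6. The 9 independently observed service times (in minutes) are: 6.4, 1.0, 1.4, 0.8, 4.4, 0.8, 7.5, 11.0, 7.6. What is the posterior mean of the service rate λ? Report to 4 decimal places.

0.3106

With a Gamma(shape α, rate β) prior on the exponential rate λ, the posterior after n observations with total T = Σxᵢ is Gamma(α+n, β+T).
Sum of observations T = 40.9 minutes; n = 9.
Posterior: Gamma(4.2+9, 1.6+40.9) = Gamma(13.2, 42.5).
Posterior mean of λ = α/β = 13.2/42.5 = 0.3106.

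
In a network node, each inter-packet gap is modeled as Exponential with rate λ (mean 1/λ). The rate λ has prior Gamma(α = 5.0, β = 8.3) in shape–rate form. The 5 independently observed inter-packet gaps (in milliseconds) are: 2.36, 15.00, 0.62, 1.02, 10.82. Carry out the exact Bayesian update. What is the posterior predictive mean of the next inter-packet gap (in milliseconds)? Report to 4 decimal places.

4.2356

With a Gamma(shape α, rate β) prior on the exponential rate λ, the posterior after n observations with total T = Σxᵢ is Gamma(α+n, β+T).
Sum of observations T = 29.82 milliseconds; n = 5.
Posterior: Gamma(5.0+5, 8.3+29.82) = Gamma(10.0, 38.12).
The predictive distribution for the next observation is Lomax; its mean is β/(α−1) = 38.12/9.0 = 4.2356.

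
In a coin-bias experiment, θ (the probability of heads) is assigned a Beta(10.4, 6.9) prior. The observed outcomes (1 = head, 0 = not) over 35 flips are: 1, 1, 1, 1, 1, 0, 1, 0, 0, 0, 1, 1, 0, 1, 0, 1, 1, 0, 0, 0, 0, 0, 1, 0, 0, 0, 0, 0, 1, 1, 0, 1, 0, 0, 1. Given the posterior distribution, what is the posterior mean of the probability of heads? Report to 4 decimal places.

0.5048

The Beta prior is conjugate to a Binomial/Bernoulli likelihood; the update adds successes to α and failures to β.
Posterior: Beta(α+k, β+n−k) = Beta(10.4+16, 6.9+19) = Beta(26.4, 25.9).
Posterior mean = α/(α+β) = 26.4/52.3 = 0.5048.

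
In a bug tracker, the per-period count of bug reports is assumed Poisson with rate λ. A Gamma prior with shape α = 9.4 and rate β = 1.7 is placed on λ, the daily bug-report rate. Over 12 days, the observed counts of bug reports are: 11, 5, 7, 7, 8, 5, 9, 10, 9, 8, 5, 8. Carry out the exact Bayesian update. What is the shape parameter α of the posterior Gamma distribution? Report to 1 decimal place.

101.4

With a Gamma(shape α, rate β) prior, the Poisson likelihood is conjugate: the posterior is Gamma(α + ΣXᵢ, β + n).
Sum of counts S = 92 over n = 12 days.
Posterior: Gamma(α+S, β+n) = Gamma(9.4+92, 1.7+12) = Gamma(101.4, 13.7).
Posterior α = 101.4.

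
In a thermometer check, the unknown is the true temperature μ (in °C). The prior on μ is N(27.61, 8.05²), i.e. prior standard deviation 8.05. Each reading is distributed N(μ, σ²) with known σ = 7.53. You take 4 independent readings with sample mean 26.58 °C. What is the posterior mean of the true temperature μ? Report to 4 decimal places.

26.7649

For Normal data with known variance σ², a Normal(μ₀, σ₀²) prior on μ is conjugate. Posterior precision = 1/σ₀² + n/σ²; posterior mean is the precision-weighted average of μ₀ and x̄.
n·x̄ = 4·26.58 = 106.32.
σ₀² = 8.05² = 64.8025, σ² = 7.53² = 56.7009; σ² + n·σ₀² = 56.7009 + 4·64.8025 = 315.9109.
Posterior mean = (μ₀/σ₀² + n·x̄/σ²)/(1/σ₀² + n/σ²) = (σ²·μ₀ + σ₀²·n·x̄)/(σ² + n·σ₀²) = (56.7009·27.61 + 64.8025·106.32)/315.9109 = 8455.313649/315.9109 = 26.7649.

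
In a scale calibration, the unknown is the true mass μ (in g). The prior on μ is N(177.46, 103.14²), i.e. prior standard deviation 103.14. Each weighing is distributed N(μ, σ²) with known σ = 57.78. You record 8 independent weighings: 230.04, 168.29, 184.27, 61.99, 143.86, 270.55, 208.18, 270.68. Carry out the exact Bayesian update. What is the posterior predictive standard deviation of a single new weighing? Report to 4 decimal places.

For Normal data with known variance σ², a Normal(μ₀, σ₀²) prior on μ is conjugate. Posterior precision = 1/σ₀² + n/σ²; posterior mean is the precision-weighted average of μ₀ and x̄.
σ₀² = 103.14² = 10637.8596, σ² = 57.78² = 3338.5284; σ² + n·σ₀² = 3338.5284 + 8·10637.8596 = 88441.4052.
Posterior precision = 1/σ₀² + n/σ² = 1/10637.8596 + 8/3338.5284 = (σ² + n·σ₀²)/(σ₀²σ²) = 88441.4052/(10637.8596·3338.5284); posterior variance σₙ² = σ₀²σ²/(σ² + n·σ₀²) = 10637.8596·3338.5284/88441.4052 = 401.563004.
Predictive variance for one new observation = σₙ² + σ² = 10637.8596·3338.5284/88441.4052 + 3338.5284 = σ²·(σ₀² + 88441.4052)/88441.4052 = 3338.5284·99079.2648/88441.4052 = 3740.091404; SD = √(3338.5284·99079.2648/88441.4052) = 61.1563.

61.1563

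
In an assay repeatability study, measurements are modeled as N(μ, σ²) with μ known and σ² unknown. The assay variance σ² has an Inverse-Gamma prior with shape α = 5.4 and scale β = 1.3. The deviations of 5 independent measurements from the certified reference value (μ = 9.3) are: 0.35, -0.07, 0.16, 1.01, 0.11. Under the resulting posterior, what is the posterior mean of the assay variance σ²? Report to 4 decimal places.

0.2743

With known mean μ and an Inverse-Gamma(α, β) prior on σ², the Normal likelihood is conjugate: posterior is Inv-Gamma(α + n/2, β + Σ(xᵢ−μ)²/2).
Σ(xᵢ−μ)² = (0.35)² + (-0.07)² + (0.16)² + (1.01)² + (0.11)² = 1.1852.
Posterior: Inv-Gamma(5.4 + 5/2, 1.3 + 1.1852/2) = Inv-Gamma(7.90, 1.89260).
E[σ²|data] = β/(α−1) = 1.89260/6.90 = 0.2743.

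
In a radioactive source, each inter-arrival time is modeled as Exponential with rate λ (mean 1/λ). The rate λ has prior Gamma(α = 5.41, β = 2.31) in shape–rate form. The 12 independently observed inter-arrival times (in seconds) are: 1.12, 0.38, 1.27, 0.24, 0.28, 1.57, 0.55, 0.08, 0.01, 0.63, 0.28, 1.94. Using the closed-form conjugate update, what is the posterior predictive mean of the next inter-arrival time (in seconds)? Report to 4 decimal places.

With a Gamma(shape α, rate β) prior on the exponential rate λ, the posterior after n observations with total T = Σxᵢ is Gamma(α+n, β+T).
Sum of observations T = 8.35 seconds; n = 12.
Posterior: Gamma(5.41+12, 2.31+8.35) = Gamma(17.41, 10.66).
The predictive distribution for the next observation is Lomax; its mean is β/(α−1) = 10.66/16.41 = 0.6496.

0.6496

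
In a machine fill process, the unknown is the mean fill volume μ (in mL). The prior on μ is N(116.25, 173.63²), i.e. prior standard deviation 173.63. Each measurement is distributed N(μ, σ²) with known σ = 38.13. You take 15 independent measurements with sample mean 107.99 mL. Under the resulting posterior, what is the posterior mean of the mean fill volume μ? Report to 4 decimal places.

For Normal data with known variance σ², a Normal(μ₀, σ₀²) prior on μ is conjugate. Posterior precision = 1/σ₀² + n/σ²; posterior mean is the precision-weighted average of μ₀ and x̄.
n·x̄ = 15·107.99 = 1619.85.
σ₀² = 173.63² = 30147.3769, σ² = 38.13² = 1453.8969; σ² + n·σ₀² = 1453.8969 + 15·30147.3769 = 453664.5504.
Posterior mean = (μ₀/σ₀² + n·x̄/σ²)/(1/σ₀² + n/σ²) = (σ²·μ₀ + σ₀²·n·x̄)/(σ² + n·σ₀²) = (1453.8969·116.25 + 30147.3769·1619.85)/453664.5504 = 49003243.98609/453664.5504 = 108.0165.

108.0165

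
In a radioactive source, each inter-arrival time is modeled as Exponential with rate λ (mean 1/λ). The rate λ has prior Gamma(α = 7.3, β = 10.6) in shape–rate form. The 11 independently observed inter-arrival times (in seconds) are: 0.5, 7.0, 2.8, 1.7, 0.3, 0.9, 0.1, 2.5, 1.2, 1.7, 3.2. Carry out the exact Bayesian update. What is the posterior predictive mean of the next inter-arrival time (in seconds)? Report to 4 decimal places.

With a Gamma(shape α, rate β) prior on the exponential rate λ, the posterior after n observations with total T = Σxᵢ is Gamma(α+n, β+T).
Sum of observations T = 21.9 seconds; n = 11.
Posterior: Gamma(7.3+11, 10.6+21.9) = Gamma(18.3, 32.5).
The predictive distribution for the next observation is Lomax; its mean is β/(α−1) = 32.5/17.3 = 1.8786.

1.8786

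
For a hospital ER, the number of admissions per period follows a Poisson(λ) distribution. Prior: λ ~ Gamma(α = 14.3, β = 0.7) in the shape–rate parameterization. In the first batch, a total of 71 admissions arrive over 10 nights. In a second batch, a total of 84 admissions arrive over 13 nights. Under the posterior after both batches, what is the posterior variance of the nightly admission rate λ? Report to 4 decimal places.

With a Gamma(shape α, rate β) prior, the Poisson likelihood is conjugate: the posterior is Gamma(α + ΣXᵢ, β + n).
After batch 1: Gamma(α+S, β+n) = Gamma(14.3+71, 0.7+10) = Gamma(85.3, 10.7).
After batch 2: Gamma(α+S, β+n) = Gamma(85.3+84, 10.7+13) = Gamma(169.3, 23.7).
Var = α/β² = 169.3/23.7² = 0.3014.

0.3014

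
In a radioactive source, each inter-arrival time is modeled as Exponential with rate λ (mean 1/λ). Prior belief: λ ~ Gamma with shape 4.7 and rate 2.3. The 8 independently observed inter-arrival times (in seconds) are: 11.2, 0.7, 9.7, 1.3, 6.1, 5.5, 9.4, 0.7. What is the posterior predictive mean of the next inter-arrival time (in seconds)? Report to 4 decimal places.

With a Gamma(shape α, rate β) prior on the exponential rate λ, the posterior after n observations with total T = Σxᵢ is Gamma(α+n, β+T).
Sum of observations T = 44.6 seconds; n = 8.
Posterior: Gamma(4.7+8, 2.3+44.6) = Gamma(12.7, 46.9).
The predictive distribution for the next observation is Lomax; its mean is β/(α−1) = 46.9/11.7 = 4.0085.

4.0085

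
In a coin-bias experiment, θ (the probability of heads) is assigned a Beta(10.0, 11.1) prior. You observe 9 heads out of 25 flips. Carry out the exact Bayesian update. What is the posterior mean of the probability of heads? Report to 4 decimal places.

0.4121

The Beta prior is conjugate to a Binomial/Bernoulli likelihood; the update adds successes to α and failures to β.
Posterior: Beta(α+k, β+n−k) = Beta(10.0+9, 11.1+16) = Beta(19.0, 27.1).
Posterior mean = α/(α+β) = 19.0/46.1 = 0.4121.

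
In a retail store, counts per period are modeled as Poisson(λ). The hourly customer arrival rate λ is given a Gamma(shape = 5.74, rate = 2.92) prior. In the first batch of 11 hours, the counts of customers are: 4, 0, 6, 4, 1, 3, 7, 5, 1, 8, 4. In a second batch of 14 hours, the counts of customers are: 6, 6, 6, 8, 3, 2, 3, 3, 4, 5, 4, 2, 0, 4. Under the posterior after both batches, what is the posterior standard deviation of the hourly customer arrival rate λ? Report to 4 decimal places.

With a Gamma(shape α, rate β) prior, the Poisson likelihood is conjugate: the posterior is Gamma(α + ΣXᵢ, β + n).
Batch 1: sum of counts S = 43 over n = 11 hours.
After batch 1: Gamma(α+S, β+n) = Gamma(5.74+43, 2.92+11) = Gamma(48.74, 13.92).
Batch 2: sum of counts S = 56 over n = 14 hours.
After batch 2: Gamma(α+S, β+n) = Gamma(48.74+56, 13.92+14) = Gamma(104.74, 27.92).
SD = √α/β = √104.74/27.92 = 0.3666.

0.3666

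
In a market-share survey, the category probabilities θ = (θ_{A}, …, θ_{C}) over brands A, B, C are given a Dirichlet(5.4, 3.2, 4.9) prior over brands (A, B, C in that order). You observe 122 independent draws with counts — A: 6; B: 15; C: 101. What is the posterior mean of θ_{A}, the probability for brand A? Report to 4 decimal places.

0.0841

The Dirichlet prior is conjugate to the Multinomial likelihood: each posterior αⱼ = prior αⱼ + observed count nⱼ.
Posterior concentration: (11.4, 18.2, 105.9), total = 135.5.
E[θ_{A}|data] = α_{A}/Σα = 11.4/135.5 = 0.0841.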